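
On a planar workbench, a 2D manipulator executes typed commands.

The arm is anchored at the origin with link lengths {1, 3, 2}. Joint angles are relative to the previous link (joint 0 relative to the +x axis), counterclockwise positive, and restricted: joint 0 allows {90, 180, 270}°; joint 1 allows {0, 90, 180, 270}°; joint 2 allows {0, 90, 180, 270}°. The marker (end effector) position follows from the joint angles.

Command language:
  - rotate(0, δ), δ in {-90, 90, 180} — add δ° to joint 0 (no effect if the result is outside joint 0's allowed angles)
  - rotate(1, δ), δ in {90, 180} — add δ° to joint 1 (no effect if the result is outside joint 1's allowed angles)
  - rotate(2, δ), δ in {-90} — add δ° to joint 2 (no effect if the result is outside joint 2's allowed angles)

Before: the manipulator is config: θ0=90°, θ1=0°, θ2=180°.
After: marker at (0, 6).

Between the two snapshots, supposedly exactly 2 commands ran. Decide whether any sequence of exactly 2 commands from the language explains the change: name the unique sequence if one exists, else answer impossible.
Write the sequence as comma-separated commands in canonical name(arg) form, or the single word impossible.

from: config: θ0=90°, θ1=0°, θ2=180°
step 1 (rotate(2, -90)): config: θ0=90°, θ1=0°, θ2=90°
step 2 (rotate(2, -90)): config: θ0=90°, θ1=0°, θ2=0°
no rival 2-sequence matches.

rotate(2, -90), rotate(2, -90)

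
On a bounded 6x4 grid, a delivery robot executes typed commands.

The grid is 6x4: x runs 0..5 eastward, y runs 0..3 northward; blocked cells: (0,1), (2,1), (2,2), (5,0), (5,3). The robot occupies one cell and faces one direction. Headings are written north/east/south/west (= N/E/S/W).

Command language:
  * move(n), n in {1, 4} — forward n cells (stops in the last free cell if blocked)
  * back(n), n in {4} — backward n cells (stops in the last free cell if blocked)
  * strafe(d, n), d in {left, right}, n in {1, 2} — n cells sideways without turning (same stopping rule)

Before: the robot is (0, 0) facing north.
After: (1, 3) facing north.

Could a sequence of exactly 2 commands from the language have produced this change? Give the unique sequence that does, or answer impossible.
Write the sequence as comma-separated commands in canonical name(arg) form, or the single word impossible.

key: still facing N at the end — nothing in the sequence rotates
from: (0, 0) facing north
[1] after strafe(right, 1): (1, 0) facing north
[2] after move(4): (1, 3) facing north
no other 2-command option fits: unique.

strafe(right, 1), move(4)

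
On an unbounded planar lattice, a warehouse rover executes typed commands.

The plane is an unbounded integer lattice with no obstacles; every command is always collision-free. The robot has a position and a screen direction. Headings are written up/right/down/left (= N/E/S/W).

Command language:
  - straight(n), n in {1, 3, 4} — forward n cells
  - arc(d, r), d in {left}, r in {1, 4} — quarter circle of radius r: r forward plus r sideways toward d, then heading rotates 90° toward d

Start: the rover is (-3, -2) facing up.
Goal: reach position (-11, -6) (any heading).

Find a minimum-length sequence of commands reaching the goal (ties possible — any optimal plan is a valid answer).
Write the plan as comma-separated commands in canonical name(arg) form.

arc(left, 4), arc(left, 4), straight(4)

initial: (-3, -2) facing up
step 1 (arc(left, 4)): (-7, 2) facing left
step 2 (arc(left, 4)): (-11, -2) facing down
step 3 (straight(4)): (-11, -6) facing down
shorter routes all fall short; 3 is best.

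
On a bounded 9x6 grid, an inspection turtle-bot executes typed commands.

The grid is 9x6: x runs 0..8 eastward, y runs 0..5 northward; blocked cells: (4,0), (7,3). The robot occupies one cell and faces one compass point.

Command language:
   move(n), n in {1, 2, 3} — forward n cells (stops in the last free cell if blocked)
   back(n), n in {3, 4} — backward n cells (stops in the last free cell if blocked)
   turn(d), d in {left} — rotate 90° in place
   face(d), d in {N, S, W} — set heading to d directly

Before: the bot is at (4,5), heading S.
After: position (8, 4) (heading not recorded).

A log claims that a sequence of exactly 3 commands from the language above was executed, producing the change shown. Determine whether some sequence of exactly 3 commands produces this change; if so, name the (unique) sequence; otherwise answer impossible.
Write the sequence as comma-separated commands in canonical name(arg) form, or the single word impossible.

move(1), face(W), back(4)

key: running back(4) before move(1) would end elsewhere — order is forced
from: at (4,5), heading S
t=1 move(1) ⇒ at (4,4), heading S
t=2 face(W) ⇒ at (4,4), heading W
t=3 back(4) ⇒ at (8,4), heading W
no rival 3-sequence matches.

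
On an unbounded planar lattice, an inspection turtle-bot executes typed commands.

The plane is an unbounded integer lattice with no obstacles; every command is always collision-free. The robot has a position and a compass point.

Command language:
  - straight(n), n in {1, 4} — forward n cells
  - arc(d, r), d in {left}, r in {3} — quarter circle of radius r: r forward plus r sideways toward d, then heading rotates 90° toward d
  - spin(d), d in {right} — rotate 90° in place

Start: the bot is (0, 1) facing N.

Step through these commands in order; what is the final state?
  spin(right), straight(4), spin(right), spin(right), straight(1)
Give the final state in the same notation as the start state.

from: (0, 1) facing N
1. spin(right) → (0, 1) facing E
2. straight(4) → (4, 1) facing E
3. spin(right) → (4, 1) facing S
4. spin(right) → (4, 1) facing W
5. straight(1) → (3, 1) facing W

(3, 1) facing W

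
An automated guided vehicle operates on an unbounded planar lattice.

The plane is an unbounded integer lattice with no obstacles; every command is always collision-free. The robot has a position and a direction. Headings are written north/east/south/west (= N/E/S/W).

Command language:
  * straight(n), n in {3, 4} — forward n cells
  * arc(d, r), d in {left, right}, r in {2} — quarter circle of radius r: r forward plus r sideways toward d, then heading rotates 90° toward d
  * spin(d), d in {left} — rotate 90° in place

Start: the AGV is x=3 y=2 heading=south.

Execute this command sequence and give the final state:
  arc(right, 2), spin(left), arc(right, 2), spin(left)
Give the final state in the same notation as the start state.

x=-1 y=-2 heading=south

begin: x=3 y=2 heading=south
1. arc(right, 2) → x=1 y=0 heading=west
2. spin(left) → x=1 y=0 heading=south
3. arc(right, 2) → x=-1 y=-2 heading=west
4. spin(left) → x=-1 y=-2 heading=south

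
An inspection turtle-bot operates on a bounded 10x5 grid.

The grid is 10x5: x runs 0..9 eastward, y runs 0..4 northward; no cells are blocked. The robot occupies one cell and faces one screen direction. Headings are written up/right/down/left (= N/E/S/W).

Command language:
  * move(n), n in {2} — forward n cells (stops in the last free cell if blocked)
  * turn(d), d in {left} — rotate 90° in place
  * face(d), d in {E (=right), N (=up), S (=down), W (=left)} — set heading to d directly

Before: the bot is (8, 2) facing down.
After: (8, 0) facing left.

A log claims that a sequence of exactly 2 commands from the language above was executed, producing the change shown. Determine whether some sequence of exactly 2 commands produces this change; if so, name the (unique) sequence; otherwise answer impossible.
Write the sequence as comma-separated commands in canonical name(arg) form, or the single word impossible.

move(2), face(W)

key: running face(W) before move(2) would end elsewhere — order is forced
begin: (8, 2) facing down
t=1 move(2) ⇒ (8, 0) facing down
t=2 face(W) ⇒ (8, 0) facing left
uniquely the one of 36 2-step routes that fits.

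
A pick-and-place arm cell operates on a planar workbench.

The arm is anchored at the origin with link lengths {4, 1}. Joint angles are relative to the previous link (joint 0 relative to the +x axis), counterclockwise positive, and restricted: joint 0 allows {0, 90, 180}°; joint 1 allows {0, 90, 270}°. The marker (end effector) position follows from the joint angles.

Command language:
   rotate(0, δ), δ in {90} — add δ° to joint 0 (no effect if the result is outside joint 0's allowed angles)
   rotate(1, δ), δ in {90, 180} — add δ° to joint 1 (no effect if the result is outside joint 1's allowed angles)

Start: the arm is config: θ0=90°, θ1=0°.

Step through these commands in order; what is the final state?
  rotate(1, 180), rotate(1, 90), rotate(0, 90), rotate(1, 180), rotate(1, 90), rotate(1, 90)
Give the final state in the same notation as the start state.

config: θ0=180°, θ1=90°

t0: config: θ0=90°, θ1=0°
[1] after rotate(1, 180): config: θ0=90°, θ1=0°
[2] after rotate(1, 90): config: θ0=90°, θ1=90°
[3] after rotate(0, 90): config: θ0=180°, θ1=90°
[4] after rotate(1, 180): config: θ0=180°, θ1=270°
[5] after rotate(1, 90): config: θ0=180°, θ1=0°
[6] after rotate(1, 90): config: θ0=180°, θ1=90°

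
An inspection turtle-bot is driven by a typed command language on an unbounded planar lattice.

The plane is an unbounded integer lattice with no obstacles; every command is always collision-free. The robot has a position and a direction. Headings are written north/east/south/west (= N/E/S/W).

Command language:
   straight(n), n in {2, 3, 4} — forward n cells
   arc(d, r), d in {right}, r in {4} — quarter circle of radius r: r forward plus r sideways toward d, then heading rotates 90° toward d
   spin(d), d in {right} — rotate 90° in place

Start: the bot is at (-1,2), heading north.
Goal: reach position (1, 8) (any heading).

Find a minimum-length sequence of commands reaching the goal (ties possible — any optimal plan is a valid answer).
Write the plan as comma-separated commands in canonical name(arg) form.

straight(3), straight(3), spin(right), straight(2)

from: at (-1,2), heading north
t=1 straight(3) ⇒ at (-1,5), heading north
t=2 straight(3) ⇒ at (-1,8), heading north
t=3 spin(right) ⇒ at (-1,8), heading east
t=4 straight(2) ⇒ at (1,8), heading east
no 3-step plan works, so 4 is optimal.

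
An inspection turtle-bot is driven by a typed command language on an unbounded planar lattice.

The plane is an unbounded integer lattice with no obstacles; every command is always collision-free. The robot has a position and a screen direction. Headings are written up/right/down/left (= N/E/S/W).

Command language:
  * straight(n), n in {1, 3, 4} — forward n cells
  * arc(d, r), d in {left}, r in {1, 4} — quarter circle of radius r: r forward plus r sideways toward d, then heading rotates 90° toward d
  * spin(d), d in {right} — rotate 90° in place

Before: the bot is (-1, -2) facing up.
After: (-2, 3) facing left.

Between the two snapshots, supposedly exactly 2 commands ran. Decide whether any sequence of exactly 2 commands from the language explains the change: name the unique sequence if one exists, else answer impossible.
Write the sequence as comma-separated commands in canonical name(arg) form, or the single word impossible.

straight(4), arc(left, 1)

key: running arc(left, 1) before straight(4) would end elsewhere — order is forced
initial: (-1, -2) facing up
[1] after straight(4): (-1, 2) facing up
[2] after arc(left, 1): (-2, 3) facing left
uniquely the one of 36 2-step routes that fits.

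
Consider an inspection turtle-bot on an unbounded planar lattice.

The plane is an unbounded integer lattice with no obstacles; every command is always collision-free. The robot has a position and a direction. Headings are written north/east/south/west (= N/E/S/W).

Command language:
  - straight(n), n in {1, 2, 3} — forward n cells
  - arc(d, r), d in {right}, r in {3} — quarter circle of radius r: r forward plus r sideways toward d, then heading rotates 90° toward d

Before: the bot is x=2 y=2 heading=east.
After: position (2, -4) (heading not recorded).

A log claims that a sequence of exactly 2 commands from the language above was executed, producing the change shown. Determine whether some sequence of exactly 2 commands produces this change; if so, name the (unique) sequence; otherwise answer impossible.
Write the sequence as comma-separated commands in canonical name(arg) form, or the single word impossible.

arc(right, 3), arc(right, 3)

begin: x=2 y=2 heading=east
step 1 (arc(right, 3)): x=5 y=-1 heading=south
step 2 (arc(right, 3)): x=2 y=-4 heading=west
no other 2-command option fits: unique.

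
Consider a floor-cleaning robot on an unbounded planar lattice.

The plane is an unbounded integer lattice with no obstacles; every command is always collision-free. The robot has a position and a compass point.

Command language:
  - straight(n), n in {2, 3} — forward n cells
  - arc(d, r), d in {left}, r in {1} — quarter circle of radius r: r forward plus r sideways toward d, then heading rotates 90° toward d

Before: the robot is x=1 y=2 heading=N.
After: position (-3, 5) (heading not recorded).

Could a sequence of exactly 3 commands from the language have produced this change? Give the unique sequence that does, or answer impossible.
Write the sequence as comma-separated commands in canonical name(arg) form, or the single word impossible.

key: running straight(3) before straight(2) would end elsewhere — order is forced
initial: x=1 y=2 heading=N
1. straight(2) → x=1 y=4 heading=N
2. arc(left, 1) → x=0 y=5 heading=W
3. straight(3) → x=-3 y=5 heading=W
uniquely the one of 27 3-step routes that fits.

straight(2), arc(left, 1), straight(3)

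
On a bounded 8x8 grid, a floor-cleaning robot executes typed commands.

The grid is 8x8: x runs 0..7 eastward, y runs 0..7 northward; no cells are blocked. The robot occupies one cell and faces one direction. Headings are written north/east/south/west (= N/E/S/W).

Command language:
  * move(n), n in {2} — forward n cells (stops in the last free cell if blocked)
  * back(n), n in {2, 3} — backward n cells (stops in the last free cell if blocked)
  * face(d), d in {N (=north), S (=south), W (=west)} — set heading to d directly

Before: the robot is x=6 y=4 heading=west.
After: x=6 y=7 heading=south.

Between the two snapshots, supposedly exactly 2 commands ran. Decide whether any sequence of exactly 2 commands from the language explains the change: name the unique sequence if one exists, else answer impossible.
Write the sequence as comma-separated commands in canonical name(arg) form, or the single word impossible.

key: position moved to (6,7) AND the heading swung to S — translation plus rotation needed
from: x=6 y=4 heading=west
t=1 face(S) ⇒ x=6 y=4 heading=south
t=2 back(3) ⇒ x=6 y=7 heading=south
no rival 2-sequence matches.

face(S), back(3)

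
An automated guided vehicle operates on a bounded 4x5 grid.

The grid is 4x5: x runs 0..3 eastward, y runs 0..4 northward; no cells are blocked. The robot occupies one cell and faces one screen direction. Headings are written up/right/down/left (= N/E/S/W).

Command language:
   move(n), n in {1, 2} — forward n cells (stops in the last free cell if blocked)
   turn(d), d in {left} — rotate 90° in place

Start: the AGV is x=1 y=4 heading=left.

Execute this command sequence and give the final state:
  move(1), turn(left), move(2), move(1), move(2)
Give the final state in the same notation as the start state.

start: x=1 y=4 heading=left
[1] after move(1): x=0 y=4 heading=left
[2] after turn(left): x=0 y=4 heading=down
[3] after move(2): x=0 y=2 heading=down
[4] after move(1): x=0 y=1 heading=down
[5] after move(2): x=0 y=0 heading=down

x=0 y=0 heading=down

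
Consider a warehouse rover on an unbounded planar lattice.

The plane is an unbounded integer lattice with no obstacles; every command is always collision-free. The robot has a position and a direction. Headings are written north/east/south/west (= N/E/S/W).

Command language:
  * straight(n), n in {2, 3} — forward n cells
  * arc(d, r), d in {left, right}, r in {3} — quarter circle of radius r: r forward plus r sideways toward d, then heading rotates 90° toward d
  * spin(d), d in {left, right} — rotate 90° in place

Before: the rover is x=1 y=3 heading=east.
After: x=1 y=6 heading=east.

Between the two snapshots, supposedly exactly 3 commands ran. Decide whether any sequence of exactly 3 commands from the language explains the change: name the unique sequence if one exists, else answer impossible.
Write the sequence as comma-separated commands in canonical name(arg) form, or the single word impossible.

key: running spin(right) before spin(left) would end elsewhere — order is forced
initial: x=1 y=3 heading=east
[1] after spin(left): x=1 y=3 heading=north
[2] after straight(3): x=1 y=6 heading=north
[3] after spin(right): x=1 y=6 heading=east
no rival 3-sequence matches.

spin(left), straight(3), spin(right)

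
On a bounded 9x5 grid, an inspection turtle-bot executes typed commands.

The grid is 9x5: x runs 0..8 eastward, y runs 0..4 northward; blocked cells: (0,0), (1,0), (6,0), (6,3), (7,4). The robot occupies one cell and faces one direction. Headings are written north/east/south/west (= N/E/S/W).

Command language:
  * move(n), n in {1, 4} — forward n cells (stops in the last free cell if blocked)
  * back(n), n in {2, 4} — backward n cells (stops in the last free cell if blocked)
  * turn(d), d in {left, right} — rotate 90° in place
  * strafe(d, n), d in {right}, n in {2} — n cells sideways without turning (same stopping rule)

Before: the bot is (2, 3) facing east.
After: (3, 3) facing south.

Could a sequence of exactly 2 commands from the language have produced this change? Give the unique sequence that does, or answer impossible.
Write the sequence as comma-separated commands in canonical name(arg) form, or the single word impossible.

key: position moved to (3,3) AND the heading swung to S — translation plus rotation needed
begin: (2, 3) facing east
[1] after move(1): (3, 3) facing east
[2] after turn(right): (3, 3) facing south
all 49 alternatives checked — unique.

move(1), turn(right)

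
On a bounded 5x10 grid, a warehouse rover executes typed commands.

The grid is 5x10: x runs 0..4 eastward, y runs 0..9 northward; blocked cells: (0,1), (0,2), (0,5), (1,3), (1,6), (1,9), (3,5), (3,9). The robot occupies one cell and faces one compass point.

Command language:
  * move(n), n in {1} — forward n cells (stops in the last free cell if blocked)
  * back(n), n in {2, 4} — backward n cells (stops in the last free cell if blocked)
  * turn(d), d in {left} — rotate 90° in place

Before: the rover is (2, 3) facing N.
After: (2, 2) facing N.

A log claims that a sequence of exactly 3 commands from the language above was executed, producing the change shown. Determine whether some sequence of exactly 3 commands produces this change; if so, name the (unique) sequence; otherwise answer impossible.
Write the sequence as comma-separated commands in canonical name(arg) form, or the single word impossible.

key: back(4) runs into the grid edge before its full distance
start: (2, 3) facing N
1. back(4) → (2, 0) facing N
2. move(1) → (2, 1) facing N
3. move(1) → (2, 2) facing N
all 64 alternatives checked — unique.

back(4), move(1), move(1)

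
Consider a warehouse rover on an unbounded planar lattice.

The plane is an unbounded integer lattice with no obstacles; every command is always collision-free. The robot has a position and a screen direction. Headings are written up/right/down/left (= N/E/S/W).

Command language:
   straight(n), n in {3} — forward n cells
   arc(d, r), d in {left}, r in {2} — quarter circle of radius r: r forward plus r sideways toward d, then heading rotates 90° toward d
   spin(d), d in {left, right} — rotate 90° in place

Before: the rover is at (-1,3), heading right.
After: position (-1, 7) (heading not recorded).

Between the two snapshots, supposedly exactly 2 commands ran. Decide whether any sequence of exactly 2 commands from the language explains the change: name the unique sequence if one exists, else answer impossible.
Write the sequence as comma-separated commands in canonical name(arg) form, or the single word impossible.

from: at (-1,3), heading right
[1] after arc(left, 2): at (1,5), heading up
[2] after arc(left, 2): at (-1,7), heading left
all 16 alternatives checked — unique.

arc(left, 2), arc(left, 2)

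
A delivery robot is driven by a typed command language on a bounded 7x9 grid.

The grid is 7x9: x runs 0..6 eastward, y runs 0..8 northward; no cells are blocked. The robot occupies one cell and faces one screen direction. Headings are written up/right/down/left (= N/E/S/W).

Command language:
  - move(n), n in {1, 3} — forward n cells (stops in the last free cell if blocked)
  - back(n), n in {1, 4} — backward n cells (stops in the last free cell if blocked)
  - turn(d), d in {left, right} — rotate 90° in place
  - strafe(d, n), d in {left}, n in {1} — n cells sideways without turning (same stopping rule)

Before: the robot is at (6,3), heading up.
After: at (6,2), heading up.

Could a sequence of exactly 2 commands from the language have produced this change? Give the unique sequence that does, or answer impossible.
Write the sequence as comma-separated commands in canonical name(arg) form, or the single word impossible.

key: order matters: swapping move(3) and back(4) lands elsewhere
initial: at (6,3), heading up
t=1 move(3) ⇒ at (6,6), heading up
t=2 back(4) ⇒ at (6,2), heading up
no other 2-command option fits: unique.

move(3), back(4)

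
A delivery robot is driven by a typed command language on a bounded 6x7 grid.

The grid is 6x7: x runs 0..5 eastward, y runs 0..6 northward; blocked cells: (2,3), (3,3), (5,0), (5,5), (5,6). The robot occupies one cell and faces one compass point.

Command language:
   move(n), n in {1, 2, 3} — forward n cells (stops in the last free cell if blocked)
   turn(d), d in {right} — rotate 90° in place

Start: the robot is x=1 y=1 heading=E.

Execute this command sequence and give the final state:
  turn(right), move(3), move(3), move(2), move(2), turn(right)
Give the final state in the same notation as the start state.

x=1 y=0 heading=W

begin: x=1 y=1 heading=E
step 1 (turn(right)): x=1 y=1 heading=S
step 2 (move(3)): x=1 y=0 heading=S
step 3 (move(3)): x=1 y=0 heading=S
step 4 (move(2)): x=1 y=0 heading=S
step 5 (move(2)): x=1 y=0 heading=S
step 6 (turn(right)): x=1 y=0 heading=W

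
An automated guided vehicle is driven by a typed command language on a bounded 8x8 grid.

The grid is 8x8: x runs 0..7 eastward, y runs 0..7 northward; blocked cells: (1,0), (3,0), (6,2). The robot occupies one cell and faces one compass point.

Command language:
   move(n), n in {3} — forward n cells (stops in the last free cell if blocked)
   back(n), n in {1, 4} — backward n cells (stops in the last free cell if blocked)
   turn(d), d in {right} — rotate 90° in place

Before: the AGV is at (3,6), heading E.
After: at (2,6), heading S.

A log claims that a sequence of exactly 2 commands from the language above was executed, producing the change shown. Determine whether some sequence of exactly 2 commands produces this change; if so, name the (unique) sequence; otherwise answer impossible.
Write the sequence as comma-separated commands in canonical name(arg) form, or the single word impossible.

key: running turn(right) before back(1) would end elsewhere — order is forced
initial: at (3,6), heading E
step 1 (back(1)): at (2,6), heading E
step 2 (turn(right)): at (2,6), heading S
uniquely the one of 16 2-step routes that fits.

back(1), turn(right)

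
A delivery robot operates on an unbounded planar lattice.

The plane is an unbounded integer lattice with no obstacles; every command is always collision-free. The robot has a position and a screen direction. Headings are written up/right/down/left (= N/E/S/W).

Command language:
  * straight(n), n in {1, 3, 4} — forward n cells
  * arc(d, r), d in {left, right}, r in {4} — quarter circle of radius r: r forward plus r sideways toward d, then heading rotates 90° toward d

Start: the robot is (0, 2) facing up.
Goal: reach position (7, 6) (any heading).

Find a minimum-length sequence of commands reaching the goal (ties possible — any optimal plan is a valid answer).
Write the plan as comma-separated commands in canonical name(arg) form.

initial: (0, 2) facing up
t=1 arc(right, 4) ⇒ (4, 6) facing right
t=2 straight(3) ⇒ (7, 6) facing right
shorter routes all fall short; 2 is best.

arc(right, 4), straight(3)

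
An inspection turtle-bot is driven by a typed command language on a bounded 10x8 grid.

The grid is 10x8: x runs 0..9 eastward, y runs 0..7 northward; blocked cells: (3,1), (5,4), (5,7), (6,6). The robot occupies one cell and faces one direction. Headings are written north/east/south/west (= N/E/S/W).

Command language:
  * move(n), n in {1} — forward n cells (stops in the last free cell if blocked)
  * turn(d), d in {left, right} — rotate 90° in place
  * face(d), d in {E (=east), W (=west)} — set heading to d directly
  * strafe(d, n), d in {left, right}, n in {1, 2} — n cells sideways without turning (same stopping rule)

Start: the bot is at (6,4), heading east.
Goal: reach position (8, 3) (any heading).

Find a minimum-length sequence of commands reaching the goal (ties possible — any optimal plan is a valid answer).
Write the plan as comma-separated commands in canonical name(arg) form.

strafe(right, 1), move(1), move(1)

t0: at (6,4), heading east
[1] after strafe(right, 1): at (6,3), heading east
[2] after move(1): at (7,3), heading east
[3] after move(1): at (8,3), heading east
nothing shorter than 3 reaches the goal.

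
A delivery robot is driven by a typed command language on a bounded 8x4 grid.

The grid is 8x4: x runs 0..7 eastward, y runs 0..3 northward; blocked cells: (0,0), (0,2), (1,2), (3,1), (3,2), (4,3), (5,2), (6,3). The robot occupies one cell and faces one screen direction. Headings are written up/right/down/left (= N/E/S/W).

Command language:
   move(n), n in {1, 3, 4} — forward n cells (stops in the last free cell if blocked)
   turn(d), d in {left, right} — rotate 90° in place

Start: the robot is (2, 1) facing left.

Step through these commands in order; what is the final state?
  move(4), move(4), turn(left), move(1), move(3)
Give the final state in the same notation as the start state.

initial: (2, 1) facing left
1. move(4) → (0, 1) facing left
2. move(4) → (0, 1) facing left
3. turn(left) → (0, 1) facing down
4. move(1) → (0, 1) facing down
5. move(3) → (0, 1) facing down

(0, 1) facing down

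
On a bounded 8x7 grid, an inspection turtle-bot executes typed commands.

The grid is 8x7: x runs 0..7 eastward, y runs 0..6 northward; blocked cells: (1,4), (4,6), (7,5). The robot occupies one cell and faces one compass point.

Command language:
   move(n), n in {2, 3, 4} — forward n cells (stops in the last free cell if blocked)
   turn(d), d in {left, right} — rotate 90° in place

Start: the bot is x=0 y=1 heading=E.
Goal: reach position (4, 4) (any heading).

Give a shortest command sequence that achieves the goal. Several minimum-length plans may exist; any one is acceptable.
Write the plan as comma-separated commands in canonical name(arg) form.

from: x=0 y=1 heading=E
step 1 (move(4)): x=4 y=1 heading=E
step 2 (turn(left)): x=4 y=1 heading=N
step 3 (move(3)): x=4 y=4 heading=N
minimal: 3 command(s), checked below 3.

move(4), turn(left), move(3)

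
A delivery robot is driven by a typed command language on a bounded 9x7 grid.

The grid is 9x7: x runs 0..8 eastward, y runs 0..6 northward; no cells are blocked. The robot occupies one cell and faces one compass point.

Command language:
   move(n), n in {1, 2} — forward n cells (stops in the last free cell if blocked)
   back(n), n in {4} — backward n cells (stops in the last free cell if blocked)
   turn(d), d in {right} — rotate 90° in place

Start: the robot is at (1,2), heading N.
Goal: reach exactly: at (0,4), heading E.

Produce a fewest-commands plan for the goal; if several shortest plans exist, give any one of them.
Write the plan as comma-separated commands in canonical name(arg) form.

move(2), turn(right), back(4)

from: at (1,2), heading N
1. move(2) → at (1,4), heading N
2. turn(right) → at (1,4), heading E
3. back(4) → at (0,4), heading E
no 2-step plan works, so 3 is optimal.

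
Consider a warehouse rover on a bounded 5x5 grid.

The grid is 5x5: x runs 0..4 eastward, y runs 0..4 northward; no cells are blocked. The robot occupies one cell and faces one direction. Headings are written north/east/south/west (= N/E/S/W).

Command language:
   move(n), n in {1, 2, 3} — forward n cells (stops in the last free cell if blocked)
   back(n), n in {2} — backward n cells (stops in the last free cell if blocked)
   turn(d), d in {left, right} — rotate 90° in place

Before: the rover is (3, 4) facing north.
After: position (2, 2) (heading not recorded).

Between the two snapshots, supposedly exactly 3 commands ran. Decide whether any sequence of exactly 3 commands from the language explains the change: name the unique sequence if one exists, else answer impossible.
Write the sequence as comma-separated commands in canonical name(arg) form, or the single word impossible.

key: order matters: swapping back(2) and move(1) lands elsewhere
begin: (3, 4) facing north
1. back(2) → (3, 2) facing north
2. turn(left) → (3, 2) facing west
3. move(1) → (2, 2) facing west
no rival 3-sequence matches.

back(2), turn(left), move(1)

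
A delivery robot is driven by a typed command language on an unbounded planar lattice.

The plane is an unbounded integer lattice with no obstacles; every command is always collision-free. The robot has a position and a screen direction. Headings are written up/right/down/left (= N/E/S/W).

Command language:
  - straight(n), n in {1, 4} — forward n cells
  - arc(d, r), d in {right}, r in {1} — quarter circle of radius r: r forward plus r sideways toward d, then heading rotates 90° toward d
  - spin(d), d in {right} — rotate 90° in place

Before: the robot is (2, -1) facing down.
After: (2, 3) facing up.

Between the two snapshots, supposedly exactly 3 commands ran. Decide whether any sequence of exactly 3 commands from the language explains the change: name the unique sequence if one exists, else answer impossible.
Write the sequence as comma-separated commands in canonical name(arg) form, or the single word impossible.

key: cell and facing (now N) both changed — the 3 commands mix motion and turning
start: (2, -1) facing down
step 1 (spin(right)): (2, -1) facing left
step 2 (spin(right)): (2, -1) facing up
step 3 (straight(4)): (2, 3) facing up
no other 3-command option fits: unique.

spin(right), spin(right), straight(4)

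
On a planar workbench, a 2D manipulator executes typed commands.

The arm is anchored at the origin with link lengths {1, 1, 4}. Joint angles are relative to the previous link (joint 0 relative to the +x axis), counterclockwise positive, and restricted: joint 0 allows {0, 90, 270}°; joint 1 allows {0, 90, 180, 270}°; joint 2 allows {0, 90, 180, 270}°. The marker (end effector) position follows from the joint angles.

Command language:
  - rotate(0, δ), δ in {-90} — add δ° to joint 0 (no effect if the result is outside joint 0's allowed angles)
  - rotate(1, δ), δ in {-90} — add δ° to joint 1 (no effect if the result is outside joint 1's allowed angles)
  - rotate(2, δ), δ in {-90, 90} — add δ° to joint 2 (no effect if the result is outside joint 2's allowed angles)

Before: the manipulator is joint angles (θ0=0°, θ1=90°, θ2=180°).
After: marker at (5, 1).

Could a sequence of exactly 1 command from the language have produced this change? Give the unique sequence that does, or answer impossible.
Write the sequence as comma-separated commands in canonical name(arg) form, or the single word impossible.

rotate(2, 90)

begin: joint angles (θ0=0°, θ1=90°, θ2=180°)
1. rotate(2, 90) → joint angles (θ0=0°, θ1=90°, θ2=270°)
no other 1-command option fits: unique.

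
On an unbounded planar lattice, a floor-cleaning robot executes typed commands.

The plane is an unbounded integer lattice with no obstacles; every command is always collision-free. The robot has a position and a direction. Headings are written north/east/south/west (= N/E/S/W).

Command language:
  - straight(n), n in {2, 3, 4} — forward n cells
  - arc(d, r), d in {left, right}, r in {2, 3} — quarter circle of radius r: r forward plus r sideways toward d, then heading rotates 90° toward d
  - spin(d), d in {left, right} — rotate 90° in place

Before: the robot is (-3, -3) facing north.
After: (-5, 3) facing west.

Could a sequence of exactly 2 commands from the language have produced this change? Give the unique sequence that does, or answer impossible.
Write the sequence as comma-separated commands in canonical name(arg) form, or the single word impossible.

straight(4), arc(left, 2)

key: position moved to (-5,3) AND the heading swung to W — translation plus rotation needed
from: (-3, -3) facing north
t=1 straight(4) ⇒ (-3, 1) facing north
t=2 arc(left, 2) ⇒ (-5, 3) facing west
no other 2-command option fits: unique.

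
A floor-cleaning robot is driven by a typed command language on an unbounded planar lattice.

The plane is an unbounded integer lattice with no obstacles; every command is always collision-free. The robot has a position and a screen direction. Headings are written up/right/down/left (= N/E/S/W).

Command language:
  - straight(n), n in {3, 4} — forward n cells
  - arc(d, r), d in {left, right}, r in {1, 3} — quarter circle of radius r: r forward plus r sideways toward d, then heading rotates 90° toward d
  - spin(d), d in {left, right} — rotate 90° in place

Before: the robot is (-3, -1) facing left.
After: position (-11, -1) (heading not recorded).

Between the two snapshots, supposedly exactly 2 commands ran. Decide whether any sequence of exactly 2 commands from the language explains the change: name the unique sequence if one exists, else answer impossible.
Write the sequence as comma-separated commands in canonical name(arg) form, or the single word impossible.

straight(4), straight(4)

begin: (-3, -1) facing left
step 1 (straight(4)): (-7, -1) facing left
step 2 (straight(4)): (-11, -1) facing left
no other 2-command option fits: unique.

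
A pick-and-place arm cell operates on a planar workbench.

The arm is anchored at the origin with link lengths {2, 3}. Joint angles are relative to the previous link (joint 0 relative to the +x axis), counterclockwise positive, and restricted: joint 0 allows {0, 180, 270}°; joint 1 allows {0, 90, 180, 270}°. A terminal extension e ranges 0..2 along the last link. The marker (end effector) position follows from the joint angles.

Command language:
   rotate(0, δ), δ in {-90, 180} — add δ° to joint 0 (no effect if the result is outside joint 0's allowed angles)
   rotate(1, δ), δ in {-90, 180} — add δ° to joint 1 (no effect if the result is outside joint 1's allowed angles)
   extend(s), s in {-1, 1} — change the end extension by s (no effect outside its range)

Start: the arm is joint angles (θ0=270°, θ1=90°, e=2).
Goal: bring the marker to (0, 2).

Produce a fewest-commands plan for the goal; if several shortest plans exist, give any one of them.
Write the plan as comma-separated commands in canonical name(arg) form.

from: joint angles (θ0=270°, θ1=90°, e=2)
1. rotate(1, 180) → joint angles (θ0=270°, θ1=270°, e=2)
2. extend(-1) → joint angles (θ0=270°, θ1=270°, e=1)
3. rotate(1, -90) → joint angles (θ0=270°, θ1=180°, e=1)
nothing shorter than 3 reaches the goal.

rotate(1, 180), extend(-1), rotate(1, -90)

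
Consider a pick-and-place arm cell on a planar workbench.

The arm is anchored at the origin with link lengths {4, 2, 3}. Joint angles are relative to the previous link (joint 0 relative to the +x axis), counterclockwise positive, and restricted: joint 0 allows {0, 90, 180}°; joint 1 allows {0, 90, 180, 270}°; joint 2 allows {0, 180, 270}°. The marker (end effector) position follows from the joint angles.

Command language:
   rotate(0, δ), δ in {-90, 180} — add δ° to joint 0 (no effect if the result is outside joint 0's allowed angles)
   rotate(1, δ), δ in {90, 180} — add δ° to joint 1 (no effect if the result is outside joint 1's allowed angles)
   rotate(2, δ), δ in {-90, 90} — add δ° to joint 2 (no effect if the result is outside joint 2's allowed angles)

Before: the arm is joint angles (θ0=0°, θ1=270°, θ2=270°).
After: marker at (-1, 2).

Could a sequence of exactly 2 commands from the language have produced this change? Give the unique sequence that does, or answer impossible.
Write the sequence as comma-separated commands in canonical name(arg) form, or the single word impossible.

rotate(0, -90), rotate(0, 180)

key: order matters: swapping rotate(0, -90) and rotate(0, 180) lands elsewhere
t0: joint angles (θ0=0°, θ1=270°, θ2=270°)
1. rotate(0, -90) → joint angles (θ0=0°, θ1=270°, θ2=270°)
2. rotate(0, 180) → joint angles (θ0=180°, θ1=270°, θ2=270°)
no other 2-command option fits: unique.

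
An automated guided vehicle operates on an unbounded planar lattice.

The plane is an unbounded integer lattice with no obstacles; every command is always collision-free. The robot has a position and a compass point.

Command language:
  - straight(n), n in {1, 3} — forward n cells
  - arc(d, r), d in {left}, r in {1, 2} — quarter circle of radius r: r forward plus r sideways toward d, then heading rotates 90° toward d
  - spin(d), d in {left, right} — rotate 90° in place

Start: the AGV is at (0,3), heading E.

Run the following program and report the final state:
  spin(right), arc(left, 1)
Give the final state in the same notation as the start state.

at (1,2), heading E

t0: at (0,3), heading E
t=1 spin(right) ⇒ at (0,3), heading S
t=2 arc(left, 1) ⇒ at (1,2), heading E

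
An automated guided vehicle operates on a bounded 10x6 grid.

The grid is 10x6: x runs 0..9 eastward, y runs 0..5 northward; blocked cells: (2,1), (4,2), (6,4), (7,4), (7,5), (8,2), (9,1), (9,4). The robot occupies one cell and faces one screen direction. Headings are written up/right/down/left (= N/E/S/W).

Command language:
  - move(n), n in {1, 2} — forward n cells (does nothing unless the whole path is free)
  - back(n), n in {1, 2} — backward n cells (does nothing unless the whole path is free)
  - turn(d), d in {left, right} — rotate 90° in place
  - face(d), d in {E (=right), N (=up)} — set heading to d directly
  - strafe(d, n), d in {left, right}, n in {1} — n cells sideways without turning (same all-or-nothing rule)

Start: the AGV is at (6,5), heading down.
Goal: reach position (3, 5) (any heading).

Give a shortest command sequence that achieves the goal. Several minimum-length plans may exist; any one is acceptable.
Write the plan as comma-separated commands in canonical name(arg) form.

turn(right), move(1), move(2)

initial: at (6,5), heading down
[1] after turn(right): at (6,5), heading left
[2] after move(1): at (5,5), heading left
[3] after move(2): at (3,5), heading left
minimal: 3 command(s), checked below 3.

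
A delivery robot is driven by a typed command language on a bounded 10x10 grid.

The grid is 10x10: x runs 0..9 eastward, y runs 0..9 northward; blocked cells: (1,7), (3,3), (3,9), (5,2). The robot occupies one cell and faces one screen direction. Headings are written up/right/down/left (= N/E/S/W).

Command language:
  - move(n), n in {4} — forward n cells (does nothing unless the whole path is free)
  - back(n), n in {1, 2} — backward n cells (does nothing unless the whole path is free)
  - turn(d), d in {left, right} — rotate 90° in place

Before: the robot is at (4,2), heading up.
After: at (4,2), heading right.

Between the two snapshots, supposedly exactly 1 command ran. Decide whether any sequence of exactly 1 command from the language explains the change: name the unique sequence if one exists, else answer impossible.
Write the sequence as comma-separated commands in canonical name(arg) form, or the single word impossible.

turn(right)

key: parked at (4,2) the whole time — nothing moves the robot
begin: at (4,2), heading up
[1] after turn(right): at (4,2), heading right
no rival 1-sequence matches.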